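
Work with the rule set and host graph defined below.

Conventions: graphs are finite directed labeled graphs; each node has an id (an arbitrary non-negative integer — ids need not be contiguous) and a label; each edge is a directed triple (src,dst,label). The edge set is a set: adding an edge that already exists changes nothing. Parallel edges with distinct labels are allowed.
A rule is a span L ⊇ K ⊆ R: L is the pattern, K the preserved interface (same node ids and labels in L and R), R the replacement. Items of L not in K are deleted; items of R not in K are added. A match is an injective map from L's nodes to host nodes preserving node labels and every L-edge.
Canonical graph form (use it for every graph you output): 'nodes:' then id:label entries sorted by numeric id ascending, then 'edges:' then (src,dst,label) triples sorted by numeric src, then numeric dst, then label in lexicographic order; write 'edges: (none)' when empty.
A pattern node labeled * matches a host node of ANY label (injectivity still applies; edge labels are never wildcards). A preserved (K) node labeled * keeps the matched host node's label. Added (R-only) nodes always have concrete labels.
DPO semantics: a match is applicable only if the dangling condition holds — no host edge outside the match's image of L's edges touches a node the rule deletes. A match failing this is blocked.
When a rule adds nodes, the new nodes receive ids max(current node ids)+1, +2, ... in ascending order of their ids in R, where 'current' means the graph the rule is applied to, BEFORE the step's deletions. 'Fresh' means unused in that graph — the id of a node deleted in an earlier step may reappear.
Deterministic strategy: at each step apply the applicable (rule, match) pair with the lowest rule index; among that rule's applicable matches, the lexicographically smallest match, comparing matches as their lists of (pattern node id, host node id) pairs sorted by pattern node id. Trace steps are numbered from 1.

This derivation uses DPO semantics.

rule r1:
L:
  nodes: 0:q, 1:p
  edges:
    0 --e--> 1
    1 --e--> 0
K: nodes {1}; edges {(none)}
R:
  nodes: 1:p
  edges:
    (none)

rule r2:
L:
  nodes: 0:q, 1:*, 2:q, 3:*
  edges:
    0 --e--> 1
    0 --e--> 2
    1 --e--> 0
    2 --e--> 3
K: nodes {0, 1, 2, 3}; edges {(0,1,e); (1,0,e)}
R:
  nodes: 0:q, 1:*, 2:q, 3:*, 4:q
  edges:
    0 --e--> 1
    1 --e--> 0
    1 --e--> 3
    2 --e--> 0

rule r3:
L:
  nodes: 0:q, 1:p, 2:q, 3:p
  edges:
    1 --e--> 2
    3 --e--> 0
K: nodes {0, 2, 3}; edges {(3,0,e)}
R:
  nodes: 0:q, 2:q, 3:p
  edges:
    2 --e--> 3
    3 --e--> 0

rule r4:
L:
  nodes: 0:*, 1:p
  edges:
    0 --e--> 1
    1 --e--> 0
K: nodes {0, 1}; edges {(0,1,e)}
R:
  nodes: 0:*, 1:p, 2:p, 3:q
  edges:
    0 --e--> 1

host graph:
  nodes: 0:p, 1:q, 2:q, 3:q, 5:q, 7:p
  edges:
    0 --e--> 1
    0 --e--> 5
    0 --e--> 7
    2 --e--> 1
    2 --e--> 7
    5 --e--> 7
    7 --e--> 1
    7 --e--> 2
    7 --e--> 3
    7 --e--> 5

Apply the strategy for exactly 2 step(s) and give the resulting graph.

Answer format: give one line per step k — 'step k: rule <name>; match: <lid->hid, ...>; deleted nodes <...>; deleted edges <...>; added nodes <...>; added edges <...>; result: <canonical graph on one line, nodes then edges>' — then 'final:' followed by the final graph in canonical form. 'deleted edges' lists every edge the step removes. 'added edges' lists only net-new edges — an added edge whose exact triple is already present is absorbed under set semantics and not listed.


step 1: rule r4; match: 0->2, 1->7; deleted nodes (none); deleted edges (7,2,e); added nodes 8, 9; added edges (none); result: nodes: 0:p, 1:q, 2:q, 3:q, 5:q, 7:p, 8:p, 9:q edges: (0,1,e); (0,5,e); (0,7,e); (2,1,e); (2,7,e); (5,7,e); (7,1,e); (7,3,e); (7,5,e)
step 2: rule r4; match: 0->5, 1->7; deleted nodes (none); deleted edges (7,5,e); added nodes 10, 11; added edges (none); result: nodes: 0:p, 1:q, 2:q, 3:q, 5:q, 7:p, 8:p, 9:q, 10:p, 11:q edges: (0,1,e); (0,5,e); (0,7,e); (2,1,e); (2,7,e); (5,7,e); (7,1,e); (7,3,e)
final:
nodes: 0:p, 1:q, 2:q, 3:q, 5:q, 7:p, 8:p, 9:q, 10:p, 11:q
edges: (0,1,e); (0,5,e); (0,7,e); (2,1,e); (2,7,e); (5,7,e); (7,1,e); (7,3,e)


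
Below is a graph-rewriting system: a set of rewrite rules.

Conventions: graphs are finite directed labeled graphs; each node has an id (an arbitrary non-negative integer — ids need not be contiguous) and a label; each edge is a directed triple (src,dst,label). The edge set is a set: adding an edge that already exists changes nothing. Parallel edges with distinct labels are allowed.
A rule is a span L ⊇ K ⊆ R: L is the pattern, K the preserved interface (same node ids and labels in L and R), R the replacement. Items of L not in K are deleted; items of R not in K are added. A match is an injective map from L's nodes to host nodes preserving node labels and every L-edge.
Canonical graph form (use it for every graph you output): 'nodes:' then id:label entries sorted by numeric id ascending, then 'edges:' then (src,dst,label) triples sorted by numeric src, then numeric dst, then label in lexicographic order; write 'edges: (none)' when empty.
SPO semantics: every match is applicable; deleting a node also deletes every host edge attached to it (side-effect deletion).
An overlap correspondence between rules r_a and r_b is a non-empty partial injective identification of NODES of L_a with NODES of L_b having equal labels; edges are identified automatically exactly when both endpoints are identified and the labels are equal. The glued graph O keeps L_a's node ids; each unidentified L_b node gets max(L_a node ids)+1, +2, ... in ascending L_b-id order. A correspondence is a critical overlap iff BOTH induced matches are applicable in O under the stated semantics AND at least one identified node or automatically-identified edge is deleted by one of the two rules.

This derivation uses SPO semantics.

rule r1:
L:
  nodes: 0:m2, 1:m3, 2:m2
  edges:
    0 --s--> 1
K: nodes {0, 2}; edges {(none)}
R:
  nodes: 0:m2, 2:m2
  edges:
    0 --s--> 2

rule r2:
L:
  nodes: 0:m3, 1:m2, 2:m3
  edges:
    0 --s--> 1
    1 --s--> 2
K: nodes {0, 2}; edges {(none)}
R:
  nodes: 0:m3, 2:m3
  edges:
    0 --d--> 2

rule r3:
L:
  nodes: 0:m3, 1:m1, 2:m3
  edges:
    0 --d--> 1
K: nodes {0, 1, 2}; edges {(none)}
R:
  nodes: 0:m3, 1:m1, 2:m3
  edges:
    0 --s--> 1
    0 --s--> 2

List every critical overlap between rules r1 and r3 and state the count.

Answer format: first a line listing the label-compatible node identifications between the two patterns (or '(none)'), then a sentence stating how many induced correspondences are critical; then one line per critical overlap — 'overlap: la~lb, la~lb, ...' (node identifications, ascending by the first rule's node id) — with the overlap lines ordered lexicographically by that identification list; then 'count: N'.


label-compatible node identifications between L(r1) and L(r3): 1~0, 1~2
2 of the induced correspondences are critical overlaps of r1 and r3.
overlap: 1~0
overlap: 1~2
count: 2


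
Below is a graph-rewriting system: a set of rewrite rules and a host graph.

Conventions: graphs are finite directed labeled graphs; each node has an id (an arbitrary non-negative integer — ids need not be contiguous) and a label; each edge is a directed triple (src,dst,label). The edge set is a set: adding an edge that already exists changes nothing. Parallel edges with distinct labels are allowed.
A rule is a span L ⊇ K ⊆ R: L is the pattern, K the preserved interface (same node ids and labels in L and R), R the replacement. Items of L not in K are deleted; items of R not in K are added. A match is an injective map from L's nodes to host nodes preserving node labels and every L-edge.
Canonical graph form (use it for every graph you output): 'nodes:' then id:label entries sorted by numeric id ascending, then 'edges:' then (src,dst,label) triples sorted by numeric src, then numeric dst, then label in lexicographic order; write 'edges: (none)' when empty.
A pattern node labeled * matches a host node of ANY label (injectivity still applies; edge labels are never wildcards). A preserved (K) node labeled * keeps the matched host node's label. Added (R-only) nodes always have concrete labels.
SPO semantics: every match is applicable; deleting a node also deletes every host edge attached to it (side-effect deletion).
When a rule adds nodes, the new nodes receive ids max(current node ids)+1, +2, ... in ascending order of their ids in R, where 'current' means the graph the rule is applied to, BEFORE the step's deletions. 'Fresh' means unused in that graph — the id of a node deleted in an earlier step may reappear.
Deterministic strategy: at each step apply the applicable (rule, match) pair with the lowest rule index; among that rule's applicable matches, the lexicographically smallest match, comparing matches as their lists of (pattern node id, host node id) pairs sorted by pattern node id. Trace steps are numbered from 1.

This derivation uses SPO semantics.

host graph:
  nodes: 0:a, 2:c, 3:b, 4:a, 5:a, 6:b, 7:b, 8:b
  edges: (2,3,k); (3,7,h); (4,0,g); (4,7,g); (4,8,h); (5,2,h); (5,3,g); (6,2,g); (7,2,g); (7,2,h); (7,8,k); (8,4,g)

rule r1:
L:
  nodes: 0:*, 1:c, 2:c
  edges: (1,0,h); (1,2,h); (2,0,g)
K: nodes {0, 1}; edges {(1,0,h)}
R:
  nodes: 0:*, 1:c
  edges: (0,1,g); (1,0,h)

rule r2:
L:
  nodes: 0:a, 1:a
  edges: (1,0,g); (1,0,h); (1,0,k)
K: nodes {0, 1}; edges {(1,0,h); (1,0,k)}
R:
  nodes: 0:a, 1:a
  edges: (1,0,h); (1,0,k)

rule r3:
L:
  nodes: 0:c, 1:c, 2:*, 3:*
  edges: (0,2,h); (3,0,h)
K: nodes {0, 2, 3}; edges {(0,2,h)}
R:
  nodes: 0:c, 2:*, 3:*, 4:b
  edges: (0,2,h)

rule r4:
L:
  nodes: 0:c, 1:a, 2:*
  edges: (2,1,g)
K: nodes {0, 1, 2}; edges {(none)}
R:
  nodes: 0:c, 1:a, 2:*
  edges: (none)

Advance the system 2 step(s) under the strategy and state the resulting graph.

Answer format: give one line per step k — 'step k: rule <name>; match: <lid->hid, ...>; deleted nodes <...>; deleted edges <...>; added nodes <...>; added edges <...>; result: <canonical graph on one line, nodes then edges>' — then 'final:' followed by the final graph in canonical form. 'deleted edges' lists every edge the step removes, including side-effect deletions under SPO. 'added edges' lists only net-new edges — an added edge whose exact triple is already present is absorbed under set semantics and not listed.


step 1: rule r4; match: 0->2, 1->0, 2->4; deleted nodes (none); deleted edges (4,0,g); added nodes (none); added edges (none); result: nodes: 0:a, 2:c, 3:b, 4:a, 5:a, 6:b, 7:b, 8:b edges: (2,3,k); (3,7,h); (4,7,g); (4,8,h); (5,2,h); (5,3,g); (6,2,g); (7,2,g); (7,2,h); (7,8,k); (8,4,g)
step 2: rule r4; match: 0->2, 1->4, 2->8; deleted nodes (none); deleted edges (8,4,g); added nodes (none); added edges (none); result: nodes: 0:a, 2:c, 3:b, 4:a, 5:a, 6:b, 7:b, 8:b edges: (2,3,k); (3,7,h); (4,7,g); (4,8,h); (5,2,h); (5,3,g); (6,2,g); (7,2,g); (7,2,h); (7,8,k)
final:
nodes: 0:a, 2:c, 3:b, 4:a, 5:a, 6:b, 7:b, 8:b
edges: (2,3,k); (3,7,h); (4,7,g); (4,8,h); (5,2,h); (5,3,g); (6,2,g); (7,2,g); (7,2,h); (7,8,k)


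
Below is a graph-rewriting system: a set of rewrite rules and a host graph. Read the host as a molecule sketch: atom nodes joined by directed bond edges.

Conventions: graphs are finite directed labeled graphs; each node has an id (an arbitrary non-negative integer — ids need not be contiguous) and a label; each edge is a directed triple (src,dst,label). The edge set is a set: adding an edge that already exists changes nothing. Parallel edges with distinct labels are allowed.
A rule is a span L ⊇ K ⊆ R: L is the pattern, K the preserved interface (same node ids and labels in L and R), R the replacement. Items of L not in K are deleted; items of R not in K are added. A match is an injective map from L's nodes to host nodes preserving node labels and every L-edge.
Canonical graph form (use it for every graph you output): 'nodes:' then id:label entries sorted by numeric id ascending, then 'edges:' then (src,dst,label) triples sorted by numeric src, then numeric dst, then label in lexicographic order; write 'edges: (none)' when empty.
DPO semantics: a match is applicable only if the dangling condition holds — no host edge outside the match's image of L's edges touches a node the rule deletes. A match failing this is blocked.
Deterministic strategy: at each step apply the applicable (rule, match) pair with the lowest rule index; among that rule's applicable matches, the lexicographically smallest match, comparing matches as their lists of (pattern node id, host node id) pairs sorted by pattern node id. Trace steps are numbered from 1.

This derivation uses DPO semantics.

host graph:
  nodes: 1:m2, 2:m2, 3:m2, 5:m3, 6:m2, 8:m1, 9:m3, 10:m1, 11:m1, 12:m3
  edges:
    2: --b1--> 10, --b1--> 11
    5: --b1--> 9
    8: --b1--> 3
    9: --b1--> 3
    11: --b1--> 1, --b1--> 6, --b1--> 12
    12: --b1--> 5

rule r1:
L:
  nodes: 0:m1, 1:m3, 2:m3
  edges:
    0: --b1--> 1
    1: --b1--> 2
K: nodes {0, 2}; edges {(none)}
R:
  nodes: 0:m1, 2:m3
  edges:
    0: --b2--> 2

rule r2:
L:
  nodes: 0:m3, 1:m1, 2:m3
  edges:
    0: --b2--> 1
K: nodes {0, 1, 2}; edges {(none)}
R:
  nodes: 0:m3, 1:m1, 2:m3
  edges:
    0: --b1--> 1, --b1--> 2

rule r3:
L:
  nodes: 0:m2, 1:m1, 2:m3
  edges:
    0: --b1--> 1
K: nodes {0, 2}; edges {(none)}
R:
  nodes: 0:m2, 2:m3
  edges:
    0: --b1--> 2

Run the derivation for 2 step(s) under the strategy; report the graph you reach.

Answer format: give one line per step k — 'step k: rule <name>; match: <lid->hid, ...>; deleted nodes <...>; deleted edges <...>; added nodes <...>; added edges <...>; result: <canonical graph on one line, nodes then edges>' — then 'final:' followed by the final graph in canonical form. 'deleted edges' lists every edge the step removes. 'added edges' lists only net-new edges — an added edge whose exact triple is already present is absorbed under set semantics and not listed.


step 1: rule r1; match: 0->11, 1->12, 2->5; deleted nodes 12; deleted edges (11,12,b1); (12,5,b1); added nodes (none); added edges (11,5,b2); result: nodes: 1:m2, 2:m2, 3:m2, 5:m3, 6:m2, 8:m1, 9:m3, 10:m1, 11:m1 edges: (2,10,b1); (2,11,b1); (5,9,b1); (8,3,b1); (9,3,b1); (11,1,b1); (11,5,b2); (11,6,b1)
step 2: rule r3; match: 0->2, 1->10, 2->5; deleted nodes 10; deleted edges (2,10,b1); added nodes (none); added edges (2,5,b1); result: nodes: 1:m2, 2:m2, 3:m2, 5:m3, 6:m2, 8:m1, 9:m3, 11:m1 edges: (2,5,b1); (2,11,b1); (5,9,b1); (8,3,b1); (9,3,b1); (11,1,b1); (11,5,b2); (11,6,b1)
final:
nodes: 1:m2, 2:m2, 3:m2, 5:m3, 6:m2, 8:m1, 9:m3, 11:m1
edges: (2,5,b1); (2,11,b1); (5,9,b1); (8,3,b1); (9,3,b1); (11,1,b1); (11,5,b2); (11,6,b1)


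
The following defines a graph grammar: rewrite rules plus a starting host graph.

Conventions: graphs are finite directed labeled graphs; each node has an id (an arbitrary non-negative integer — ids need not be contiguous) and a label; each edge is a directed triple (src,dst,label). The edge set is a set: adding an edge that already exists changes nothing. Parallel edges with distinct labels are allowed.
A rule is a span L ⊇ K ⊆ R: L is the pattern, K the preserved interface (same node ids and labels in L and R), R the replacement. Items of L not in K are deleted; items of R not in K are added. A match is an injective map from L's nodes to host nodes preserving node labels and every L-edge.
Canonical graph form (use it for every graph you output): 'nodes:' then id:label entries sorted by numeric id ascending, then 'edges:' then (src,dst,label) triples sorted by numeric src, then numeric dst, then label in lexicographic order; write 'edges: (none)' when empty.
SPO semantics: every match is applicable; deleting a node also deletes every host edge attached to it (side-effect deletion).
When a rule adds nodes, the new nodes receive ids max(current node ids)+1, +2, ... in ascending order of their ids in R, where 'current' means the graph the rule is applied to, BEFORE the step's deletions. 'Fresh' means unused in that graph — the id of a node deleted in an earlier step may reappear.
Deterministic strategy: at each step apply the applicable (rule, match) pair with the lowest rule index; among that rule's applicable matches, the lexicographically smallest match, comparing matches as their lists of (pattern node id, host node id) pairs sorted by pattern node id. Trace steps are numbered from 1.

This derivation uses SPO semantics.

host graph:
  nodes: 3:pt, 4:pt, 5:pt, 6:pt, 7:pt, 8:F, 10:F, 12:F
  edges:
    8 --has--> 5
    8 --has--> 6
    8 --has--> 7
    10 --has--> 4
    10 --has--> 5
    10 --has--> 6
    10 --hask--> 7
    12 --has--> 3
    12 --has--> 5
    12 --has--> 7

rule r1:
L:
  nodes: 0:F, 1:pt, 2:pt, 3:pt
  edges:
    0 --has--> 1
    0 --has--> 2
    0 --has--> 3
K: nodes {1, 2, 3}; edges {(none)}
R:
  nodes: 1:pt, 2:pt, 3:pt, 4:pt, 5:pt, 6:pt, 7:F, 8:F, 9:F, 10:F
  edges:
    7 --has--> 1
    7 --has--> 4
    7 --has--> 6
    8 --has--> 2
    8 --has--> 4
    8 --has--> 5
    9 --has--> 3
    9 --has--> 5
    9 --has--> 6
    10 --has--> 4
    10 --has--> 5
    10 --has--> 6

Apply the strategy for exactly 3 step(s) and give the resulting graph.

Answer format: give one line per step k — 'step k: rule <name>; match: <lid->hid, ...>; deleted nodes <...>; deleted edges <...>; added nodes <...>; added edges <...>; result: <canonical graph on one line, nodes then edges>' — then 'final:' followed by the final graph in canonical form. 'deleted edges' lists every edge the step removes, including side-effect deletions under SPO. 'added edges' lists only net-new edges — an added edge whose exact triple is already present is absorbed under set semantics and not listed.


step 1: rule r1; match: 0->8, 1->5, 2->6, 3->7; deleted nodes 8; deleted edges (8,5,has); (8,6,has); (8,7,has); added nodes 13, 14, 15, 16, 17, 18, 19; added edges (16,5,has); (16,13,has); (16,15,has); (17,6,has); (17,13,has); (17,14,has); (18,7,has); (18,14,has); (18,15,has); (19,13,has); (19,14,has); (19,15,has); result: nodes: 3:pt, 4:pt, 5:pt, 6:pt, 7:pt, 10:F, 12:F, 13:pt, 14:pt, 15:pt, 16:F, 17:F, 18:F, 19:F edges: (10,4,has); (10,5,has); (10,6,has); (10,7,hask); (12,3,has); (12,5,has); (12,7,has); (16,5,has); (16,13,has); (16,15,has); (17,6,has); (17,13,has); (17,14,has); (18,7,has); (18,14,has); (18,15,has); (19,13,has); (19,14,has); (19,15,has)
step 2: rule r1; match: 0->10, 1->4, 2->5, 3->6; deleted nodes 10; deleted edges (10,4,has); (10,5,has); (10,6,has); (10,7,hask); added nodes 20, 21, 22, 23, 24, 25, 26; added edges (23,4,has); (23,20,has); (23,22,has); (24,5,has); (24,20,has); (24,21,has); (25,6,has); (25,21,has); (25,22,has); (26,20,has); (26,21,has); (26,22,has); result: nodes: 3:pt, 4:pt, 5:pt, 6:pt, 7:pt, 12:F, 13:pt, 14:pt, 15:pt, 16:F, 17:F, 18:F, 19:F, 20:pt, 21:pt, 22:pt, 23:F, 24:F, 25:F, 26:F edges: (12,3,has); (12,5,has); (12,7,has); (16,5,has); (16,13,has); (16,15,has); (17,6,has); (17,13,has); (17,14,has); (18,7,has); (18,14,has); (18,15,has); (19,13,has); (19,14,has); (19,15,has); (23,4,has); (23,20,has); (23,22,has); (24,5,has); (24,20,has); (24,21,has); (25,6,has); (25,21,has); (25,22,has); (26,20,has); (26,21,has); (26,22,has)
step 3: rule r1; match: 0->12, 1->3, 2->5, 3->7; deleted nodes 12; deleted edges (12,3,has); (12,5,has); (12,7,has); added nodes 27, 28, 29, 30, 31, 32, 33; added edges (30,3,has); (30,27,has); (30,29,has); (31,5,has); (31,27,has); (31,28,has); (32,7,has); (32,28,has); (32,29,has); (33,27,has); (33,28,has); (33,29,has); result: nodes: 3:pt, 4:pt, 5:pt, 6:pt, 7:pt, 13:pt, 14:pt, 15:pt, 16:F, 17:F, 18:F, 19:F, 20:pt, 21:pt, 22:pt, 23:F, 24:F, 25:F, 26:F, 27:pt, 28:pt, 29:pt, 30:F, 31:F, 32:F, 33:F edges: (16,5,has); (16,13,has); (16,15,has); (17,6,has); (17,13,has); (17,14,has); (18,7,has); (18,14,has); (18,15,has); (19,13,has); (19,14,has); (19,15,has); (23,4,has); (23,20,has); (23,22,has); (24,5,has); (24,20,has); (24,21,has); (25,6,has); (25,21,has); (25,22,has); (26,20,has); (26,21,has); (26,22,has); (30,3,has); (30,27,has); (30,29,has); (31,5,has); (31,27,has); (31,28,has); (32,7,has); (32,28,has); (32,29,has); (33,27,has); (33,28,has); (33,29,has)
final:
nodes: 3:pt, 4:pt, 5:pt, 6:pt, 7:pt, 13:pt, 14:pt, 15:pt, 16:F, 17:F, 18:F, 19:F, 20:pt, 21:pt, 22:pt, 23:F, 24:F, 25:F, 26:F, 27:pt, 28:pt, 29:pt, 30:F, 31:F, 32:F, 33:F
edges: (16,5,has); (16,13,has); (16,15,has); (17,6,has); (17,13,has); (17,14,has); (18,7,has); (18,14,has); (18,15,has); (19,13,has); (19,14,has); (19,15,has); (23,4,has); (23,20,has); (23,22,has); (24,5,has); (24,20,has); (24,21,has); (25,6,has); (25,21,has); (25,22,has); (26,20,has); (26,21,has); (26,22,has); (30,3,has); (30,27,has); (30,29,has); (31,5,has); (31,27,has); (31,28,has); (32,7,has); (32,28,has); (32,29,has); (33,27,has); (33,28,has); (33,29,has)


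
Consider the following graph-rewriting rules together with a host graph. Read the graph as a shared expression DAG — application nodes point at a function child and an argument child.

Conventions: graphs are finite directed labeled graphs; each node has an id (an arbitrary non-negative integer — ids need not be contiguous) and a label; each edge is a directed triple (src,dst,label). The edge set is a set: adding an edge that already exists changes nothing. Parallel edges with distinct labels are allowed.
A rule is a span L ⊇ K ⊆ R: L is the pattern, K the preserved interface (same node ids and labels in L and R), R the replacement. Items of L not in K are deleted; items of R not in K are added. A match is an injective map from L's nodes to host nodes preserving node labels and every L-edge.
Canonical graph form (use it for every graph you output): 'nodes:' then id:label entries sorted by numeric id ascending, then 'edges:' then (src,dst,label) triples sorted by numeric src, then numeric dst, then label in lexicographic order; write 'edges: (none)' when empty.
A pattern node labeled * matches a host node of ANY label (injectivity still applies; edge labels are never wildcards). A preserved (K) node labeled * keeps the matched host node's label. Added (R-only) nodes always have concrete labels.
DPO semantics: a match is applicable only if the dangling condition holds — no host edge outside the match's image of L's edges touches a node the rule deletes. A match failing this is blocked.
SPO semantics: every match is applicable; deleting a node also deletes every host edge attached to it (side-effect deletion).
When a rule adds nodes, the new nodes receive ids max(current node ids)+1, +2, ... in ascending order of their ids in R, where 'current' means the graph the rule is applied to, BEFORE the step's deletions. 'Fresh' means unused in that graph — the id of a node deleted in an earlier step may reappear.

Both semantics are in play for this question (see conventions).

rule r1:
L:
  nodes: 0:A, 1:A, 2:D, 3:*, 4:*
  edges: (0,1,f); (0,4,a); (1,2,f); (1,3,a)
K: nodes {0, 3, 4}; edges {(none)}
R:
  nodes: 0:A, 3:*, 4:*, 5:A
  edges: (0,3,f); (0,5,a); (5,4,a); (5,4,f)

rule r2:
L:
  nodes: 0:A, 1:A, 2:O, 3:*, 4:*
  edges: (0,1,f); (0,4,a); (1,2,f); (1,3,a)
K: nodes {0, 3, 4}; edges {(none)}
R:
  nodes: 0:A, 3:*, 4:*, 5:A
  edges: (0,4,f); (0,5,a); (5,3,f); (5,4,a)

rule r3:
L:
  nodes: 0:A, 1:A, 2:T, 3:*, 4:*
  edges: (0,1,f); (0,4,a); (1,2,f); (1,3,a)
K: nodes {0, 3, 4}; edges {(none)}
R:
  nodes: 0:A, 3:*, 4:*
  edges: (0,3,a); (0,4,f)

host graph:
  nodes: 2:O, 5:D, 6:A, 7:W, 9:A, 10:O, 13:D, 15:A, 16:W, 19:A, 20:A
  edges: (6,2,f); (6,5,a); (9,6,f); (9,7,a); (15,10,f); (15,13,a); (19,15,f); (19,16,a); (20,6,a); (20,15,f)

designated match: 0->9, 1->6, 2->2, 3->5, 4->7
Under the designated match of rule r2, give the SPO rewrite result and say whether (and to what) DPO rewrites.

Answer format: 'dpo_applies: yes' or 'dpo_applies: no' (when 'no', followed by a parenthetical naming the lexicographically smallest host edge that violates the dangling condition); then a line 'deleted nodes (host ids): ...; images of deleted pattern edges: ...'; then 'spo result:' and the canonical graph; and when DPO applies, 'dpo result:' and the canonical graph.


dpo_applies: no
(the rule deletes node 6, which keeps host edge (20,6,a) outside the match image — the dangling condition fails, DPO blocks; SPO proceeds and side-deletes such edges)
deleted nodes (host ids): 2, 6; images of deleted pattern edges: (6,2,f); (6,5,a); (9,6,f); (9,7,a)
spo result:
nodes: 5:D, 7:W, 9:A, 10:O, 13:D, 15:A, 16:W, 19:A, 20:A, 21:A
edges: (9,7,f); (9,21,a); (15,10,f); (15,13,a); (19,15,f); (19,16,a); (20,15,f); (21,5,f); (21,7,a)


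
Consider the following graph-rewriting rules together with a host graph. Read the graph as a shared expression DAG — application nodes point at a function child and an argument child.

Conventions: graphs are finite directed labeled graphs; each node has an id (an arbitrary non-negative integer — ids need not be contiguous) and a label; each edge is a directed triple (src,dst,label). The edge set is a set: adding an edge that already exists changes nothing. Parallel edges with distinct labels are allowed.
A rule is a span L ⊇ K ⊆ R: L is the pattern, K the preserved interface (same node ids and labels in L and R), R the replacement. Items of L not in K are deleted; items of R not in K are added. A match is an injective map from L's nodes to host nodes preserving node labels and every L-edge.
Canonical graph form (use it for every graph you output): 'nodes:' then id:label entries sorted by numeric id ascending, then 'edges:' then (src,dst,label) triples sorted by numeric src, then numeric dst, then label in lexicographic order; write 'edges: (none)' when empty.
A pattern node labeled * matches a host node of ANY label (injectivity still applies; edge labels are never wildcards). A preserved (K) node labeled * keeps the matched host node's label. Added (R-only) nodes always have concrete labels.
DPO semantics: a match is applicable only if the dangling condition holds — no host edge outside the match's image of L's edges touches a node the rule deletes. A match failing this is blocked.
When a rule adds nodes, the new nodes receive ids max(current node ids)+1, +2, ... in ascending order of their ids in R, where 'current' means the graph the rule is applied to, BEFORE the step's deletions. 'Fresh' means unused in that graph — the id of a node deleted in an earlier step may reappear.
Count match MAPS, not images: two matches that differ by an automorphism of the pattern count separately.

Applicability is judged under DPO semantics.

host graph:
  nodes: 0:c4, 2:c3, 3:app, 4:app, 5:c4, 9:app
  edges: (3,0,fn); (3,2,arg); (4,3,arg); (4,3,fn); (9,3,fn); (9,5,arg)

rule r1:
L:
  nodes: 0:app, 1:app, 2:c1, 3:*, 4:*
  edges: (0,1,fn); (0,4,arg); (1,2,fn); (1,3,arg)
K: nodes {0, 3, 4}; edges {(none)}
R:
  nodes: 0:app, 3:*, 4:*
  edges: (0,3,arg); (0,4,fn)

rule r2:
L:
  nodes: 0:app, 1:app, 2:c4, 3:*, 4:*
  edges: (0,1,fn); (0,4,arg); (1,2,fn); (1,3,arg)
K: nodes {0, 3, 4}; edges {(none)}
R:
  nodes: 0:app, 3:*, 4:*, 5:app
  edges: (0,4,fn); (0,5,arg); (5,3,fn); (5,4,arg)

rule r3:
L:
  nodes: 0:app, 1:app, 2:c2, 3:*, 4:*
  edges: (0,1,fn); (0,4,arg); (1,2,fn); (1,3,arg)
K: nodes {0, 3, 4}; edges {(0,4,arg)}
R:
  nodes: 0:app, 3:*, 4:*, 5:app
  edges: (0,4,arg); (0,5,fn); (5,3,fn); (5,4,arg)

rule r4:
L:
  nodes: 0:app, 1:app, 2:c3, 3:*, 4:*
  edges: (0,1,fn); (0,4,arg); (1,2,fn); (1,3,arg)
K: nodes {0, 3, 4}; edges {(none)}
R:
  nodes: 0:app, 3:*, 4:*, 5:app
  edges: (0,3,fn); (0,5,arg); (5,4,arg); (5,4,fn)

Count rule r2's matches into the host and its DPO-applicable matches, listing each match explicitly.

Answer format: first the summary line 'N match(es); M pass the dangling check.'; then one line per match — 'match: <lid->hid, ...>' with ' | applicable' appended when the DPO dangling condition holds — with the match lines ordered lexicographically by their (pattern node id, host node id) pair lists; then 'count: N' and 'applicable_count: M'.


1 match(es); 0 pass the dangling check.
match: 0->9, 1->3, 2->0, 3->2, 4->5
count: 1
applicable_count: 0


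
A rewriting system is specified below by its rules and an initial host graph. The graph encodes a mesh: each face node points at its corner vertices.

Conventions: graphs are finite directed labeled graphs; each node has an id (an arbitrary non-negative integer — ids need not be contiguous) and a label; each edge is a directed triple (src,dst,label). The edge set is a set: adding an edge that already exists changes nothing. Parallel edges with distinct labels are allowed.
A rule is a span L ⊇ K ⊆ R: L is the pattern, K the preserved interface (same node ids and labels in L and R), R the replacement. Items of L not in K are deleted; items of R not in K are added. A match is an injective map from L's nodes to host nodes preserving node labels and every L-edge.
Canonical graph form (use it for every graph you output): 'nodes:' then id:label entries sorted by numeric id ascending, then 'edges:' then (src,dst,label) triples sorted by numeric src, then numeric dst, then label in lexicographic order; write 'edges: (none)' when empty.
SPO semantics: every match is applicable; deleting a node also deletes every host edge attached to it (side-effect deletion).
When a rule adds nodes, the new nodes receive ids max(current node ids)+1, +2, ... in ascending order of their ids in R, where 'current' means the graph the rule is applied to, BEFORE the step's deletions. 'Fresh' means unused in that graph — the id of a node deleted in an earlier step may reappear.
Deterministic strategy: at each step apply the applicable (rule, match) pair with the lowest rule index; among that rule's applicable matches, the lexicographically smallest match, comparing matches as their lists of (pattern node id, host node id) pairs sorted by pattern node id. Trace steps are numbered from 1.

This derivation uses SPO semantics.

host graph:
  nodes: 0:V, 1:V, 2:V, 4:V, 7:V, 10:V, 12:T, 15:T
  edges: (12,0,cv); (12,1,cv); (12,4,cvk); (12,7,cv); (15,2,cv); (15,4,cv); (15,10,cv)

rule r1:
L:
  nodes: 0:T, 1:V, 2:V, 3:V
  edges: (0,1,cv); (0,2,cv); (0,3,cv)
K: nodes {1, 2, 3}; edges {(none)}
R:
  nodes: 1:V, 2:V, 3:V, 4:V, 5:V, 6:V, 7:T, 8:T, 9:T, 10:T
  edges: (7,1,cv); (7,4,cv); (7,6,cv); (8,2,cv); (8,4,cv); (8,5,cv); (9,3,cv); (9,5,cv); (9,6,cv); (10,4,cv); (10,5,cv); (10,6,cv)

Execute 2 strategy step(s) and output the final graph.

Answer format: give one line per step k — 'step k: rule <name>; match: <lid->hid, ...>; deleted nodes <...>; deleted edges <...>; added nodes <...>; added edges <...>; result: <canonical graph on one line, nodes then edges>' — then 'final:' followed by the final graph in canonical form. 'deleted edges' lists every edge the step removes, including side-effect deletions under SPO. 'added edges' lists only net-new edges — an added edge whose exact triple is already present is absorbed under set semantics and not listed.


step 1: rule r1; match: 0->12, 1->0, 2->1, 3->7; deleted nodes 12; deleted edges (12,0,cv); (12,1,cv); (12,4,cvk); (12,7,cv); added nodes 16, 17, 18, 19, 20, 21, 22; added edges (19,0,cv); (19,16,cv); (19,18,cv); (20,1,cv); (20,16,cv); (20,17,cv); (21,7,cv); (21,17,cv); (21,18,cv); (22,16,cv); (22,17,cv); (22,18,cv); result: nodes: 0:V, 1:V, 2:V, 4:V, 7:V, 10:V, 15:T, 16:V, 17:V, 18:V, 19:T, 20:T, 21:T, 22:T edges: (15,2,cv); (15,4,cv); (15,10,cv); (19,0,cv); (19,16,cv); (19,18,cv); (20,1,cv); (20,16,cv); (20,17,cv); (21,7,cv); (21,17,cv); (21,18,cv); (22,16,cv); (22,17,cv); (22,18,cv)
step 2: rule r1; match: 0->15, 1->2, 2->4, 3->10; deleted nodes 15; deleted edges (15,2,cv); (15,4,cv); (15,10,cv); added nodes 23, 24, 25, 26, 27, 28, 29; added edges (26,2,cv); (26,23,cv); (26,25,cv); (27,4,cv); (27,23,cv); (27,24,cv); (28,10,cv); (28,24,cv); (28,25,cv); (29,23,cv); (29,24,cv); (29,25,cv); result: nodes: 0:V, 1:V, 2:V, 4:V, 7:V, 10:V, 16:V, 17:V, 18:V, 19:T, 20:T, 21:T, 22:T, 23:V, 24:V, 25:V, 26:T, 27:T, 28:T, 29:T edges: (19,0,cv); (19,16,cv); (19,18,cv); (20,1,cv); (20,16,cv); (20,17,cv); (21,7,cv); (21,17,cv); (21,18,cv); (22,16,cv); (22,17,cv); (22,18,cv); (26,2,cv); (26,23,cv); (26,25,cv); (27,4,cv); (27,23,cv); (27,24,cv); (28,10,cv); (28,24,cv); (28,25,cv); (29,23,cv); (29,24,cv); (29,25,cv)
final:
nodes: 0:V, 1:V, 2:V, 4:V, 7:V, 10:V, 16:V, 17:V, 18:V, 19:T, 20:T, 21:T, 22:T, 23:V, 24:V, 25:V, 26:T, 27:T, 28:T, 29:T
edges: (19,0,cv); (19,16,cv); (19,18,cv); (20,1,cv); (20,16,cv); (20,17,cv); (21,7,cv); (21,17,cv); (21,18,cv); (22,16,cv); (22,17,cv); (22,18,cv); (26,2,cv); (26,23,cv); (26,25,cv); (27,4,cv); (27,23,cv); (27,24,cv); (28,10,cv); (28,24,cv); (28,25,cv); (29,23,cv); (29,24,cv); (29,25,cv)


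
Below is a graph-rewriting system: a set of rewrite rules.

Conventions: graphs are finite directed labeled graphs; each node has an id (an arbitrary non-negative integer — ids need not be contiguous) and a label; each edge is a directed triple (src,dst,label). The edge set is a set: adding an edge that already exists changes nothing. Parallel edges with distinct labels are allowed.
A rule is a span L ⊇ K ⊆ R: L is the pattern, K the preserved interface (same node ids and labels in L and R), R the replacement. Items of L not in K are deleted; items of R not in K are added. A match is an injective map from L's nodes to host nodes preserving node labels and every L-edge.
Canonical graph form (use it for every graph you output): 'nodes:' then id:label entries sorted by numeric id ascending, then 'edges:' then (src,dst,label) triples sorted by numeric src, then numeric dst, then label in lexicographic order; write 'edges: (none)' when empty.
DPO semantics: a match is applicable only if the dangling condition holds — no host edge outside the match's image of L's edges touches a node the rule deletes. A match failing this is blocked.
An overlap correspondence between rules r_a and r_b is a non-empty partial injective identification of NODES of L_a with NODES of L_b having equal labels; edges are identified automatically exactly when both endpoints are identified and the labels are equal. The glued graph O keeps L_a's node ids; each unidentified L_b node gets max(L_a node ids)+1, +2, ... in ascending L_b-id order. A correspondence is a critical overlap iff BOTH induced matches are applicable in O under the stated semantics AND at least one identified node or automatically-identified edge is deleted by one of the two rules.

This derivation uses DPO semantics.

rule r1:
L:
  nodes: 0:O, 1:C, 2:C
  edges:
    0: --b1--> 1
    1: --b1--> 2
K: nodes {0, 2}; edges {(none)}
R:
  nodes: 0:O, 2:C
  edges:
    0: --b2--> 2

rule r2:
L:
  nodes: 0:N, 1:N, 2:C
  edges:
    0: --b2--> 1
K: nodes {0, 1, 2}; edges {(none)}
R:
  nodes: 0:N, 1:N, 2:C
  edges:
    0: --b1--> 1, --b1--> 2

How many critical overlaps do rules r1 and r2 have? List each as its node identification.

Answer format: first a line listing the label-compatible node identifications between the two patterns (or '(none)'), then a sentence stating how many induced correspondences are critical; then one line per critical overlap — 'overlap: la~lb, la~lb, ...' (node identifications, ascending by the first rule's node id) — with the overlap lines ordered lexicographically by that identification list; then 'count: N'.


label-compatible node identifications between L(r1) and L(r2): 1~2, 2~2
1 of the induced correspondences is a critical overlap of r1 and r2.
overlap: 1~2
count: 1


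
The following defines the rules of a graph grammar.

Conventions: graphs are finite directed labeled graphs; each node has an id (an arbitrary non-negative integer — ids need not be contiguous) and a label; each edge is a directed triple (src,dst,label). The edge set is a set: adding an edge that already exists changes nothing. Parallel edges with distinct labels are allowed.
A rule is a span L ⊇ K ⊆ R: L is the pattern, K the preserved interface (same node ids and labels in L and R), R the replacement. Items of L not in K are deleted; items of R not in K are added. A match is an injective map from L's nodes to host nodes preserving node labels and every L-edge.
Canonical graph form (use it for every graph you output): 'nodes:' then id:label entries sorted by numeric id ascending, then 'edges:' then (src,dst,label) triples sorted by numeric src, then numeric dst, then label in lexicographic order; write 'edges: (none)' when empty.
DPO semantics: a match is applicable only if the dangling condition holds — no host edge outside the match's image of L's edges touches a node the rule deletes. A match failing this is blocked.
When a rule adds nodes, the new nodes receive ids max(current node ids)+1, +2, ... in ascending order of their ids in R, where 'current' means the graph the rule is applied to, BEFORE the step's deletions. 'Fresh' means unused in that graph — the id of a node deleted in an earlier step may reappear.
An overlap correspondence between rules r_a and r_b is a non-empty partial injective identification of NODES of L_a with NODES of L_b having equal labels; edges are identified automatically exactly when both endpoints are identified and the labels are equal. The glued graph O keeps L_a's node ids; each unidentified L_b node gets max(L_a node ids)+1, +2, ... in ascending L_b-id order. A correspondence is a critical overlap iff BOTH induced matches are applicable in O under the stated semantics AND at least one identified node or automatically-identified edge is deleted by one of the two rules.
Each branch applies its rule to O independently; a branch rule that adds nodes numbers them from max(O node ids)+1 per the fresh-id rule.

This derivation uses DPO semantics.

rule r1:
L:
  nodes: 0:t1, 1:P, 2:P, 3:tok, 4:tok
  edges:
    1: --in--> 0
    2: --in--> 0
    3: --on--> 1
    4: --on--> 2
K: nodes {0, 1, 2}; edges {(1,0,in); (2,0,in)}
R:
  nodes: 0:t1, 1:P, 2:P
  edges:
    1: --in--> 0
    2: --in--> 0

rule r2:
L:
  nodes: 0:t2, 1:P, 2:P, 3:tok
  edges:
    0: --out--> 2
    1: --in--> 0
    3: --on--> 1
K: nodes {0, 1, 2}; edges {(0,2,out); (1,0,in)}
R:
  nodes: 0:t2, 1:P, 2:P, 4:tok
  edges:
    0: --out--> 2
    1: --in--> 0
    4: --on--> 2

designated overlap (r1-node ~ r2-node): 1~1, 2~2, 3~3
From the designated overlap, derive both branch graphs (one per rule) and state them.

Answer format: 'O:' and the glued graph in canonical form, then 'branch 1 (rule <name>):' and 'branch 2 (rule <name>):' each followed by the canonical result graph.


O:
nodes: 0:t1, 1:P, 2:P, 3:tok, 4:tok, 5:t2
edges: (1,0,in); (1,5,in); (2,0,in); (3,1,on); (4,2,on); (5,2,out)
branch 1 (rule r1):
nodes: 0:t1, 1:P, 2:P, 5:t2
edges: (1,0,in); (1,5,in); (2,0,in); (5,2,out)
branch 2 (rule r2):
nodes: 0:t1, 1:P, 2:P, 4:tok, 5:t2, 6:tok
edges: (1,0,in); (1,5,in); (2,0,in); (4,2,on); (5,2,out); (6,2,on)


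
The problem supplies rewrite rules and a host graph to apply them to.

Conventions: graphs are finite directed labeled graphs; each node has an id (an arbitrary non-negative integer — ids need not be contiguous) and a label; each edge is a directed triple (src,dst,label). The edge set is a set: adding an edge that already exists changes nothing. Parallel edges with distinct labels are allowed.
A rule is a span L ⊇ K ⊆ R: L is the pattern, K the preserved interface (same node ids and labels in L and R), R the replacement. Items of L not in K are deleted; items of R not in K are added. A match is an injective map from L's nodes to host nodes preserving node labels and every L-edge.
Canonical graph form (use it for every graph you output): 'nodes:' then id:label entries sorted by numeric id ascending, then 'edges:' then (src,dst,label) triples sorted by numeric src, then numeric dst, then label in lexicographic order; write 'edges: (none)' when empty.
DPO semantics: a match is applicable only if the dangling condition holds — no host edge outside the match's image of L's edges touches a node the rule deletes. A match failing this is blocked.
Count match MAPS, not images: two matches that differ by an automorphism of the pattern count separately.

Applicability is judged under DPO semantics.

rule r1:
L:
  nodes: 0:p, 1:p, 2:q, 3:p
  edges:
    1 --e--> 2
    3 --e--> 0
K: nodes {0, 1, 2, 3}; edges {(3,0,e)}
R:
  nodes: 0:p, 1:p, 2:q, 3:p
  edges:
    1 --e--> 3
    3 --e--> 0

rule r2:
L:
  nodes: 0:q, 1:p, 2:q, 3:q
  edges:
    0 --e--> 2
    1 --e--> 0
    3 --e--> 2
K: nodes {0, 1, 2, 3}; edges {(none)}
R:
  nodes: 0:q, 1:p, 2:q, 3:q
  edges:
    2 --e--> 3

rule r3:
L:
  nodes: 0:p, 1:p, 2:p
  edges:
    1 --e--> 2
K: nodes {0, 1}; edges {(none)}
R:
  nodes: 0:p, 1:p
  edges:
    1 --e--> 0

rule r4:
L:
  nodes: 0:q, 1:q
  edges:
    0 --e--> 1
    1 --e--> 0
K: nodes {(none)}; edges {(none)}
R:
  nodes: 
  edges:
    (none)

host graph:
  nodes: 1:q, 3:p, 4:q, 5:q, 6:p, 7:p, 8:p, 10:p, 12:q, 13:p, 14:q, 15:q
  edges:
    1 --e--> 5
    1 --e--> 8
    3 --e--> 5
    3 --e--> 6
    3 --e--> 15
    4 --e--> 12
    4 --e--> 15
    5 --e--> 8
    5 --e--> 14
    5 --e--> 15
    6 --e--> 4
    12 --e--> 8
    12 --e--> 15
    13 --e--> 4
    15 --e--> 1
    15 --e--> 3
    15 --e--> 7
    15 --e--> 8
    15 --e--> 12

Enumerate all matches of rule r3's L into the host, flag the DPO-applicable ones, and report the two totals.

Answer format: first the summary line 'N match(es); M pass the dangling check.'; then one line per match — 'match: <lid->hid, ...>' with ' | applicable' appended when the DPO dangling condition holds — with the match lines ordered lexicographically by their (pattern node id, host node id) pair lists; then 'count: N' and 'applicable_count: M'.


4 match(es); 0 pass the dangling check.
match: 0->7, 1->3, 2->6
match: 0->8, 1->3, 2->6
match: 0->10, 1->3, 2->6
match: 0->13, 1->3, 2->6
count: 4
applicable_count: 0
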